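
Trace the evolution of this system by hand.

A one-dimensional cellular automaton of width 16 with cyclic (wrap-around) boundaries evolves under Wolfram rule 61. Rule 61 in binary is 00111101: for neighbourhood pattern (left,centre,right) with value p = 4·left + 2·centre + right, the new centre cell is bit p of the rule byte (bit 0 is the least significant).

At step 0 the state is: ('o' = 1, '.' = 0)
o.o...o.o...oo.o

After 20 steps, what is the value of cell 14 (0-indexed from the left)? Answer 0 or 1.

[0] o.o...o.o...oo.o
[1] .oooo.ooooo.o.oo
[2] oo...oo....oooo.
[3] o.oo.o.ooo.o...o
[4] .oo.oooo..oooo.o
[5] oo.oo...o.o...oo
[6] ..oo.oo.ooooo.o.
[7] o.o.oo.oo....ooo
[8] .oooo.oo.ooo.o..
[9] .o...oo.oo..oooo
[10] oooo.o.oo.o.o...
[11] o...oooo.oooooo.
[12] ooo.o...oo.....o
[13] ...oooo.o.oooo.o
[14] oo.o...oooo...oo
[15] ..oooo.o...oo.o.
[16] o.o...oooo.o.ooo
[17] .oooo.o...oooo..
[18] .o...oooo.o...oo
[19] oooo.o...oooo.o.
[20] o...oooo.o...ooo

1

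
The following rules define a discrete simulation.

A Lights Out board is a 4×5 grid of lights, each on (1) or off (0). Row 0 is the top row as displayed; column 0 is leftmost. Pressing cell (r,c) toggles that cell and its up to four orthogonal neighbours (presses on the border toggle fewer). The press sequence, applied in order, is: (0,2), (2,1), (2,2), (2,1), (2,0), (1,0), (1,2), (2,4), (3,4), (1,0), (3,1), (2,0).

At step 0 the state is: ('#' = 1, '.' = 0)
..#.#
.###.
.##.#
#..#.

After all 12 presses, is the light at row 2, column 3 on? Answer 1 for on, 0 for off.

0

step 0: ..#.#
.###.
.##.#
#..#.
step 1: .#.##
.#.#.
.##.#
#..#.
step 2: .#.##
...#.
#...#
##.#.
step 3: .#.##
..##.
#####
####.
step 4: .#.##
.###.
...##
#.##.
step 5: .#.##
####.
##.##
..##.
step 6: ##.##
..##.
.#.##
..##.
step 7: #####
.#...
.####
..##.
step 8: #####
.#..#
.##..
..###
step 9: #####
.#..#
.##.#
..#..
step 10: .####
#...#
###.#
..#..
step 11: .####
#...#
#.#.#
##...
step 12: .####
....#
.##.#
.#...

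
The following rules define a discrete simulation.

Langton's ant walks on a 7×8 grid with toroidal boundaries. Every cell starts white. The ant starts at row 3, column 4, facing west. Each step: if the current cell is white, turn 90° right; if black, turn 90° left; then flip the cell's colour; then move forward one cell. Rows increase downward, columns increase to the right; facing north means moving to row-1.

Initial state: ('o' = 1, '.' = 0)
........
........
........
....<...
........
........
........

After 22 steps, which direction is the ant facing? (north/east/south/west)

t=0: ........
........
........
....<...
........
........
........
t=1: ........
........
....^...
....o...
........
........
........
t=2: ........
........
....o>..
....o...
........
........
........
t=3: ........
........
....oo..
....ov..
........
........
........
t=4: ........
........
....oo..
....<o..
........
........
........
t=5: ........
........
....oo..
.....o..
....v...
........
........
t=6: ........
........
....oo..
.....o..
...<o...
........
........
t=7: ........
........
....oo..
...^.o..
...oo...
........
........
t=8: ........
........
....oo..
...o>o..
...oo...
........
........
t=9: ........
........
....oo..
...ooo..
...ov...
........
........
t=10: ........
........
....oo..
...ooo..
...o.>..
........
........
t=11: ........
........
....oo..
...ooo..
...o.o..
.....v..
........
t=12: ........
........
....oo..
...ooo..
...o.o..
....<o..
........
t=13: ........
........
....oo..
...ooo..
...o^o..
....oo..
........
t=14: ........
........
....oo..
...ooo..
...oo>..
....oo..
........
t=15: ........
........
....oo..
...oo^..
...oo...
....oo..
........
t=16: ........
........
....oo..
...o<...
...oo...
....oo..
........
t=17: ........
........
....oo..
...o....
...ov...
....oo..
........
t=18: ........
........
....oo..
...o....
...o.>..
....oo..
........
t=19: ........
........
....oo..
...o....
...o.o..
....ov..
........
t=20: ........
........
....oo..
...o....
...o.o..
....o.>.
........
t=21: ........
........
....oo..
...o....
...o.o..
....o.o.
......v.
t=22: ........
........
....oo..
...o....
...o.o..
....o.o.
.....<o.

west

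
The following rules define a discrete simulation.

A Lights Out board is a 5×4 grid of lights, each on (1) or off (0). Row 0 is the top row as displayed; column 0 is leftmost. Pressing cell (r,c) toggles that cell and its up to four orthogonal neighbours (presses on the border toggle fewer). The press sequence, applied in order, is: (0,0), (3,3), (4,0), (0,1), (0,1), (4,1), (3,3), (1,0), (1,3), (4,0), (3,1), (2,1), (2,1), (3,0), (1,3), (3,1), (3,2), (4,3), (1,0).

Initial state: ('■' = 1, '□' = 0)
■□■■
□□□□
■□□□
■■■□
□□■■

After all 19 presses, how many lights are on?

6

gen 0: ■□■■
□□□□
■□□□
■■■□
□□■■
gen 1: □■■■
■□□□
■□□□
■■■□
□□■■
gen 2: □■■■
■□□□
■□□■
■■□■
□□■□
gen 3: □■■■
■□□□
■□□■
□■□■
■■■□
gen 4: ■□□■
■■□□
■□□■
□■□■
■■■□
gen 5: □■■■
■□□□
■□□■
□■□■
■■■□
gen 6: □■■■
■□□□
■□□■
□□□■
□□□□
gen 7: □■■■
■□□□
■□□□
□□■□
□□□■
gen 8: ■■■■
□■□□
□□□□
□□■□
□□□■
gen 9: ■■■□
□■■■
□□□■
□□■□
□□□■
gen 10: ■■■□
□■■■
□□□■
■□■□
■■□■
gen 11: ■■■□
□■■■
□■□■
□■□□
■□□■
gen 12: ■■■□
□□■■
■□■■
□□□□
■□□■
gen 13: ■■■□
□■■■
□■□■
□■□□
■□□■
gen 14: ■■■□
□■■■
■■□■
■□□□
□□□■
gen 15: ■■■■
□■□□
■■□□
■□□□
□□□■
gen 16: ■■■■
□■□□
■□□□
□■■□
□■□■
gen 17: ■■■■
□■□□
■□■□
□□□■
□■■■
gen 18: ■■■■
□■□□
■□■□
□□□□
□■□□
gen 19: □■■■
■□□□
□□■□
□□□□
□■□□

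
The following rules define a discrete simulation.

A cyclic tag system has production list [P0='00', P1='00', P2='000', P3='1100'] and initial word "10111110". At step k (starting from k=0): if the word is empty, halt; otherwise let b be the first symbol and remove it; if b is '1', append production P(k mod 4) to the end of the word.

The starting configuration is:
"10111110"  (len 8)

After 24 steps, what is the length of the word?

5

step 0: "10111110"  (len 8)
step 1: "011111000"  (len 9)
step 2: "11111000"  (len 8)
step 3: "1111000000"  (len 10)
step 4: "1110000001100"  (len 13)
step 5: "11000000110000"  (len 14)
step 6: "100000011000000"  (len 15)
step 7: "00000011000000000"  (len 17)
step 8: "0000011000000000"  (len 16)
step 9: "000011000000000"  (len 15)
step 10: "00011000000000"  (len 14)
step 11: "0011000000000"  (len 13)
step 12: "011000000000"  (len 12)
step 13: "11000000000"  (len 11)
step 14: "100000000000"  (len 12)
step 15: "00000000000000"  (len 14)
step 16: "0000000000000"  (len 13)
step 17: "000000000000"  (len 12)
step 18: "00000000000"  (len 11)
step 19: "0000000000"  (len 10)
step 20: "000000000"  (len 9)
step 21: "00000000"  (len 8)
step 22: "0000000"  (len 7)
step 23: "000000"  (len 6)
step 24: "00000"  (len 5)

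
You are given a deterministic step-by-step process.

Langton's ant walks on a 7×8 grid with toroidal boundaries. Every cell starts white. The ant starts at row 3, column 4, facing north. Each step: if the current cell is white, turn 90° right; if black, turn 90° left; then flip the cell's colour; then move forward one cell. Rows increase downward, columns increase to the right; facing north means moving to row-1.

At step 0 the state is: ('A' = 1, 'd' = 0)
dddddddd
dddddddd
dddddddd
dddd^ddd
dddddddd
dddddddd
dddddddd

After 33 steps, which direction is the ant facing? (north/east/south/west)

t=0: dddddddd
dddddddd
dddddddd
dddd^ddd
dddddddd
dddddddd
dddddddd
t=1: dddddddd
dddddddd
dddddddd
ddddA>dd
dddddddd
dddddddd
dddddddd
t=2: dddddddd
dddddddd
dddddddd
ddddAAdd
dddddvdd
dddddddd
dddddddd
t=3: dddddddd
dddddddd
dddddddd
ddddAAdd
dddd<Add
dddddddd
dddddddd
t=4: dddddddd
dddddddd
dddddddd
dddd^Add
ddddAAdd
dddddddd
dddddddd
t=5: dddddddd
dddddddd
dddddddd
ddd<dAdd
ddddAAdd
dddddddd
dddddddd
t=6: dddddddd
dddddddd
ddd^dddd
dddAdAdd
ddddAAdd
dddddddd
dddddddd
t=7: dddddddd
dddddddd
dddA>ddd
dddAdAdd
ddddAAdd
dddddddd
dddddddd
t=8: dddddddd
dddddddd
dddAAddd
dddAvAdd
ddddAAdd
dddddddd
dddddddd
t=9: dddddddd
dddddddd
dddAAddd
ddd<AAdd
ddddAAdd
dddddddd
dddddddd
t=10: dddddddd
dddddddd
dddAAddd
ddddAAdd
dddvAAdd
dddddddd
dddddddd
t=11: dddddddd
dddddddd
dddAAddd
ddddAAdd
dd<AAAdd
dddddddd
dddddddd
t=12: dddddddd
dddddddd
dddAAddd
dd^dAAdd
ddAAAAdd
dddddddd
dddddddd
t=13: dddddddd
dddddddd
dddAAddd
ddA>AAdd
ddAAAAdd
dddddddd
dddddddd
t=14: dddddddd
dddddddd
dddAAddd
ddAAAAdd
ddAvAAdd
dddddddd
dddddddd
t=15: dddddddd
dddddddd
dddAAddd
ddAAAAdd
ddAd>Add
dddddddd
dddddddd
t=16: dddddddd
dddddddd
dddAAddd
ddAA^Add
ddAddAdd
dddddddd
dddddddd
t=17: dddddddd
dddddddd
dddAAddd
ddA<dAdd
ddAddAdd
dddddddd
dddddddd
t=18: dddddddd
dddddddd
dddAAddd
ddAddAdd
ddAvdAdd
dddddddd
dddddddd
t=19: dddddddd
dddddddd
dddAAddd
ddAddAdd
dd<AdAdd
dddddddd
dddddddd
t=20: dddddddd
dddddddd
dddAAddd
ddAddAdd
dddAdAdd
ddvddddd
dddddddd
t=21: dddddddd
dddddddd
dddAAddd
ddAddAdd
dddAdAdd
d<Addddd
dddddddd
t=22: dddddddd
dddddddd
dddAAddd
ddAddAdd
d^dAdAdd
dAAddddd
dddddddd
t=23: dddddddd
dddddddd
dddAAddd
ddAddAdd
dA>AdAdd
dAAddddd
dddddddd
t=24: dddddddd
dddddddd
dddAAddd
ddAddAdd
dAAAdAdd
dAvddddd
dddddddd
t=25: dddddddd
dddddddd
dddAAddd
ddAddAdd
dAAAdAdd
dAd>dddd
dddddddd
t=26: dddddddd
dddddddd
dddAAddd
ddAddAdd
dAAAdAdd
dAdAdddd
dddvdddd
t=27: dddddddd
dddddddd
dddAAddd
ddAddAdd
dAAAdAdd
dAdAdddd
dd<Adddd
t=28: dddddddd
dddddddd
dddAAddd
ddAddAdd
dAAAdAdd
dA^Adddd
ddAAdddd
t=29: dddddddd
dddddddd
dddAAddd
ddAddAdd
dAAAdAdd
dAA>dddd
ddAAdddd
t=30: dddddddd
dddddddd
dddAAddd
ddAddAdd
dAA^dAdd
dAAddddd
ddAAdddd
t=31: dddddddd
dddddddd
dddAAddd
ddAddAdd
dA<ddAdd
dAAddddd
ddAAdddd
t=32: dddddddd
dddddddd
dddAAddd
ddAddAdd
dAdddAdd
dAvddddd
ddAAdddd
t=33: dddddddd
dddddddd
dddAAddd
ddAddAdd
dAdddAdd
dAd>dddd
ddAAdddd

east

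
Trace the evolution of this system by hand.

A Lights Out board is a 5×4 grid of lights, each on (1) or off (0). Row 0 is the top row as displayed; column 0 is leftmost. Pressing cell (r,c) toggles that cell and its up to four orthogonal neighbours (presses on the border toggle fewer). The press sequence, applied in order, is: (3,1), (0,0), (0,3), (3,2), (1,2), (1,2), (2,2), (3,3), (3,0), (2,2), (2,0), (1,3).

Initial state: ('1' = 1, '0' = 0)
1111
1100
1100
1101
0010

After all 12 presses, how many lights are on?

step 0: 1111
1100
1100
1101
0010
step 1: 1111
1100
1000
0011
0110
step 2: 0011
0100
1000
0011
0110
step 3: 0000
0101
1000
0011
0110
step 4: 0000
0101
1010
0100
0100
step 5: 0010
0010
1000
0100
0100
step 6: 0000
0101
1010
0100
0100
step 7: 0000
0111
1101
0110
0100
step 8: 0000
0111
1100
0101
0101
step 9: 0000
0111
0100
1001
1101
step 10: 0000
0101
0011
1011
1101
step 11: 0000
1101
1111
0011
1101
step 12: 0001
1110
1110
0011
1101

12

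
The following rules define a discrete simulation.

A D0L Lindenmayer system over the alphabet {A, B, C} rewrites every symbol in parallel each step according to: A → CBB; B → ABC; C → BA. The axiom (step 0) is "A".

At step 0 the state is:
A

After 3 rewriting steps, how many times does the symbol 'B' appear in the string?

11

gen 0: A
gen 1: CBB
gen 2: BAABCABC
gen 3: ABCCBBCBBABCBACBBABCBA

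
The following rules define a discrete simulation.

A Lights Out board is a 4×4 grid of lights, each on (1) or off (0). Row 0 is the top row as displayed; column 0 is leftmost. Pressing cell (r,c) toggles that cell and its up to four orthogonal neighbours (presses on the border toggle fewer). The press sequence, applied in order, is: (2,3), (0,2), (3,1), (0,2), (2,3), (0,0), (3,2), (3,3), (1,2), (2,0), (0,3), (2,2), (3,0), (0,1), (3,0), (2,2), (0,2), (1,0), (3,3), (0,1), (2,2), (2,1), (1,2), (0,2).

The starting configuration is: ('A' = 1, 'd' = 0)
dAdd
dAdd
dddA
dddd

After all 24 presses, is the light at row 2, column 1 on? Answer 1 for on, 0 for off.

0

[0] dAdd
dAdd
dddA
dddd
[1] dAdd
dAdA
ddAd
dddA
[2] ddAA
dAAA
ddAd
dddA
[3] ddAA
dAAA
dAAd
AAAA
[4] dAdd
dAdA
dAAd
AAAA
[5] dAdd
dAdd
dAdA
AAAd
[6] Addd
AAdd
dAdA
AAAd
[7] Addd
AAdd
dAAA
AddA
[8] Addd
AAdd
dAAd
AdAd
[9] AdAd
AdAA
dAdd
AdAd
[10] AdAd
ddAA
Addd
ddAd
[11] AddA
ddAd
Addd
ddAd
[12] AddA
dddd
AAAA
dddd
[13] AddA
dddd
dAAA
AAdd
[14] dAAA
dAdd
dAAA
AAdd
[15] dAAA
dAdd
AAAA
dddd
[16] dAAA
dAAd
Addd
ddAd
[17] dddd
dAdd
Addd
ddAd
[18] Addd
Addd
dddd
ddAd
[19] Addd
Addd
dddA
dddA
[20] dAAd
AAdd
dddA
dddA
[21] dAAd
AAAd
dAAd
ddAA
[22] dAAd
AdAd
Addd
dAAA
[23] dAdd
AAdA
AdAd
dAAA
[24] ddAA
AAAA
AdAd
dAAA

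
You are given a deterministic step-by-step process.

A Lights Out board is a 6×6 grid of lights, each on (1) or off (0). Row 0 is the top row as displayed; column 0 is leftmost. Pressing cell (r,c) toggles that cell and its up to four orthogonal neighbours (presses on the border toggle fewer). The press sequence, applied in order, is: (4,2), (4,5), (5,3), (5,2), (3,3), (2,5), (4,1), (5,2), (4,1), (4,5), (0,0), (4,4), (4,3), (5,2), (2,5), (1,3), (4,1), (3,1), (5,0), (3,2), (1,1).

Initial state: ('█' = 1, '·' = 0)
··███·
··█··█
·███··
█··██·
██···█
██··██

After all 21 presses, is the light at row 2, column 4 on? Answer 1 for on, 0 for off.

0

k=0  ··███·
··█··█
·███··
█··██·
██···█
██··██
k=1  ··███·
··█··█
·███··
█·███·
█·██·█
███·██
k=2  ··███·
··█··█
·███··
█·████
█·███·
███·█·
k=3  ··███·
··█··█
·███··
█·████
█·█·█·
██·█··
k=4  ··███·
··█··█
·███··
█·████
█···█·
█·█···
k=5  ··███·
··█··█
·██···
█····█
█··██·
█·█···
k=6  ··███·
··█···
·██·██
█·····
█··██·
█·█···
k=7  ··███·
··█···
·██·██
██····
·████·
███···
k=8  ··███·
··█···
·██·██
██····
·█·██·
█··█··
k=9  ··███·
··█···
·██·██
█·····
█·███·
██·█··
k=10  ··███·
··█···
·██·██
█····█
█·██·█
██·█·█
k=11  █████·
█·█···
·██·██
█····█
█·██·█
██·█·█
k=12  █████·
█·█···
·██·██
█···██
█·█·█·
██·███
k=13  █████·
█·█···
·██·██
█··███
█··█··
██··██
k=14  █████·
█·█···
·██·██
█··███
█·██··
█·████
k=15  █████·
█·█··█
·██···
█··██·
█·██··
█·████
k=16  ███·█·
█··███
·███··
█··██·
█·██··
█·████
k=17  ███·█·
█··███
·███··
██·██·
·█·█··
██████
k=18  ███·█·
█··███
··██··
··███·
···█··
██████
k=19  ███·█·
█··███
··██··
··███·
█··█··
··████
k=20  ███·█·
█··███
···█··
·█··█·
█·██··
··████
k=21  █·█·█·
·█████
·█·█··
·█··█·
█·██··
··████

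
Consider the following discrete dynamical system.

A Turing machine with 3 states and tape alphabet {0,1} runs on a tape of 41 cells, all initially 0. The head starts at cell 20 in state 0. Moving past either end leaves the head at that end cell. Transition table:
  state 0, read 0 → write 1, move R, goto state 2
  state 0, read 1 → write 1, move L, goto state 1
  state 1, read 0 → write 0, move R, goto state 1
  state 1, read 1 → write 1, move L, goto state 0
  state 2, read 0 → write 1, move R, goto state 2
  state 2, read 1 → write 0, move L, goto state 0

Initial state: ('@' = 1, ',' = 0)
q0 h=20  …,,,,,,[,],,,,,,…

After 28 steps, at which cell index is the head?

33

gen 0: q0 h=20  …,,,,,,[,],,,,,,…
gen 1: q2 h=21  …,,,,,@[,],,,,,,…
gen 2: q2 h=22  …,,,,@@[,],,,,,,…
gen 3: q2 h=23  …,,,@@@[,],,,,,,…
gen 4: q2 h=24  …,,@@@@[,],,,,,,…
gen 5: q2 h=25  …,@@@@@[,],,,,,,…
gen 6: q2 h=26  …@@@@@@[,],,,,,,…
gen 7: q2 h=27  …@@@@@@[,],,,,,,…
gen 8: q2 h=28  …@@@@@@[,],,,,,,…
gen 9: q2 h=29  …@@@@@@[,],,,,,,…
gen 10: q2 h=30  …@@@@@@[,],,,,,,…
gen 11: q2 h=31  …@@@@@@[,],,,,,,…
gen 12: q2 h=32  …@@@@@@[,],,,,,,…
gen 13: q2 h=33  …@@@@@@[,],,,,,,…
gen 14: q2 h=34  …@@@@@@[,],,,,,,|
gen 15: q2 h=35  …@@@@@@[,],,,,,|
gen 16: q2 h=36  …@@@@@@[,],,,,|
gen 17: q2 h=37  …@@@@@@[,],,,|
gen 18: q2 h=38  …@@@@@@[,],,|
gen 19: q2 h=39  …@@@@@@[,],|
gen 20: q2 h=40  …@@@@@@[,]|
gen 21: q2 h=40  …@@@@@@[@]|
gen 22: q0 h=39  …@@@@@@[@],|
gen 23: q1 h=38  …@@@@@@[@]@,|
gen 24: q0 h=37  …@@@@@@[@]@@,|
gen 25: q1 h=36  …@@@@@@[@]@@@,|
gen 26: q0 h=35  …@@@@@@[@]@@@@,|
gen 27: q1 h=34  …@@@@@@[@]@@@@@,|
gen 28: q0 h=33  …@@@@@@[@]@@@@@@…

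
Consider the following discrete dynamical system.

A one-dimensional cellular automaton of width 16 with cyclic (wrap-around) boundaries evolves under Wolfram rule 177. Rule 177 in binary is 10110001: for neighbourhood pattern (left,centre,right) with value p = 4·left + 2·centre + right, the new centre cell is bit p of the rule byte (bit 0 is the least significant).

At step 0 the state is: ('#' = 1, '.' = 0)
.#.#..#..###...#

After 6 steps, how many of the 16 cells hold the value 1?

6

k=0  .#.#..#..###...#
k=1  #.#.#..#..#.##..
k=2  .#.#.#..#..#..#.
k=3  ..#.#.#..#..#..#
k=4  #..#.#.#..#..#..
k=5  .#..#.#.#..#..#.
k=6  ..#..#.#.#..#..#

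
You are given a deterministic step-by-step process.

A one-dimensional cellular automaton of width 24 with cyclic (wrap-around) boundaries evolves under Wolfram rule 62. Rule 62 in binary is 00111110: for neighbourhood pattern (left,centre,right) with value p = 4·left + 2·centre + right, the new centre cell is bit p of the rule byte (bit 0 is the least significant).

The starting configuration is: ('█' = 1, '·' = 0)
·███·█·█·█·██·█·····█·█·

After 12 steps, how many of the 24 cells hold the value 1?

k=0  ·███·█·█·█·██·█·····█·█·
k=1  ██··████████·███···█████
k=2  ··███·······██··█·██····
k=3  ·██··█·····██·█████·█···
k=4  ██·████···██·██····███··
k=5  █·██···█·██·██·█··██··██
k=6  ·██·█·████·██·█████·███·
k=7  ██·████···██·██····██··█
k=8  ··██···█·██·██·█··██·███
k=9  ███·█·████·██·█████·██··
k=10  █··████···██·██····██·██
k=11  ·███···█·██·██·█··██·██·
k=12  ██··█·████·██·█████·██·█

17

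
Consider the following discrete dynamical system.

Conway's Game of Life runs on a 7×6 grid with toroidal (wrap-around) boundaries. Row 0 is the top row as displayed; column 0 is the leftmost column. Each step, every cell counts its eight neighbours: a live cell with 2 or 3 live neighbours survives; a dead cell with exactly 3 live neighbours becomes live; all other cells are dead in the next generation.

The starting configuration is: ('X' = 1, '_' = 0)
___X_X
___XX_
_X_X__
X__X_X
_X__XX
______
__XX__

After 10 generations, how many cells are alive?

step 0: ___X_X
___XX_
_X_X__
X__X_X
_X__XX
______
__XX__
step 1: ______
___X__
X__X_X
_X_X_X
____XX
__XXX_
__XXX_
step 2: __X_X_
____X_
X__X_X
__XX__
X____X
__X___
__X_X_
step 3: ____XX
____X_
__XX_X
_XXX__
_XXX__
_X_X_X
_XX___
step 4: ___XXX
______
_X____
X_____
______
___XX_
_XXX_X
step 5: X__X_X
____X_
______
______
______
___XX_
X____X
step 6: X_____
____XX
______
______
______
____XX
X__X__
step 7: X___X_
_____X
______
______
______
____XX
X___X_
step 8: X___X_
_____X
______
______
______
____XX
X__XX_
step 9: X__XX_
_____X
______
______
______
___XXX
X__X__
step 10: X__XX_
____XX
______
______
____X_
___XXX
X_X___

11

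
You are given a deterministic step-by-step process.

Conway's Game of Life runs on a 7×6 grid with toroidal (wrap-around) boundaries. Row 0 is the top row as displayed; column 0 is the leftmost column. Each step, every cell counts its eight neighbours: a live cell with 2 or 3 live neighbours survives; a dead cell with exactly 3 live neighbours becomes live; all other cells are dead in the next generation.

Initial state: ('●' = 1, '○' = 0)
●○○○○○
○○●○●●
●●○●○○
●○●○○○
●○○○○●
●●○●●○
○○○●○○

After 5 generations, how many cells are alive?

k=0  ●○○○○○
○○●○●●
●●○●○○
●○●○○○
●○○○○●
●●○●●○
○○○●○○
k=1  ○○○●●●
○○●●●●
●○○●●○
○○●○○○
○○●●●○
●●●●●○
●●●●●●
k=2  ○○○○○○
●○●○○○
○●○○○○
○●●○○●
○○○○●●
○○○○○○
○○○○○○
k=3  ○○○○○○
○●○○○○
○○○○○○
○●●○●●
●○○○●●
○○○○○○
○○○○○○
k=4  ○○○○○○
○○○○○○
●●●○○○
○●○●●○
●●○●●○
○○○○○●
○○○○○○
k=5  ○○○○○○
○●○○○○
●●●●○○
○○○○●○
●●○●○○
●○○○●●
○○○○○○

12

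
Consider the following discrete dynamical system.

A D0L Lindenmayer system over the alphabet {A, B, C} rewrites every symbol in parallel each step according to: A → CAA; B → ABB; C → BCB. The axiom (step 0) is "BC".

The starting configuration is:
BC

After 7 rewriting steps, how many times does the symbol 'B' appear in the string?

1740

k=0  BC
k=1  ABBBCB
k=2  CAAABBABBABBBCBABB
k=3  BCBCAACAACAAABBABBCAAABBABBCAAABBABBABBBCBABBCAAABBABB
k=4  ABBBCBABBBCBCAACAABCBCAACAABCBCAACAACAAABBABBCAAABBABBBCBC…BABBCAAABBABBABBBCBABBCAAABBABBBCBCAACAACAAABBABBCAAABBABB  (len 162)
k=5  CAAABBABBABBBCBABBCAAABBABBABBBCBABBBCBCAACAABCBCAACAAABBB…ACAABCBCAACAACAAABBABBCAAABBABBBCBCAACAACAAABBABBCAAABBABB  (len 486)
k=6  BCBCAACAACAAABBABBCAAABBABBCAAABBABBABBBCBABBCAAABBABBBCBC…ACAABCBCAACAACAAABBABBCAAABBABBBCBCAACAACAAABBABBCAAABBABB  (len 1458)
k=7  ABBBCBABBBCBCAACAABCBCAACAABCBCAACAACAAABBABBCAAABBABBBCBC…ACAABCBCAACAACAAABBABBCAAABBABBBCBCAACAACAAABBABBCAAABBABB  (len 4374)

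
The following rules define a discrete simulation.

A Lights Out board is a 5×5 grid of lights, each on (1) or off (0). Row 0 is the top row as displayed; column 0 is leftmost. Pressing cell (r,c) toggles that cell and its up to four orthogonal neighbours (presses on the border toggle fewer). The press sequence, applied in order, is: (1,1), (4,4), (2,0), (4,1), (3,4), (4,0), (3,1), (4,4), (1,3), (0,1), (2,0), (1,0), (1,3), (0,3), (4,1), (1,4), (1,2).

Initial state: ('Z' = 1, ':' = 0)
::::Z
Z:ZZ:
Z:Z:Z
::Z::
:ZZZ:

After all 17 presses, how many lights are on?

[0] ::::Z
Z:ZZ:
Z:Z:Z
::Z::
:ZZZ:
[1] :Z::Z
:Z:Z:
ZZZ:Z
::Z::
:ZZZ:
[2] :Z::Z
:Z:Z:
ZZZ:Z
::Z:Z
:ZZ:Z
[3] :Z::Z
ZZ:Z:
::Z:Z
Z:Z:Z
:ZZ:Z
[4] :Z::Z
ZZ:Z:
::Z:Z
ZZZ:Z
Z:::Z
[5] :Z::Z
ZZ:Z:
::Z::
ZZZZ:
Z::::
[6] :Z::Z
ZZ:Z:
::Z::
:ZZZ:
:Z:::
[7] :Z::Z
ZZ:Z:
:ZZ::
Z::Z:
:::::
[8] :Z::Z
ZZ:Z:
:ZZ::
Z::ZZ
:::ZZ
[9] :Z:ZZ
ZZZ:Z
:ZZZ:
Z::ZZ
:::ZZ
[10] Z:ZZZ
Z:Z:Z
:ZZZ:
Z::ZZ
:::ZZ
[11] Z:ZZZ
::Z:Z
Z:ZZ:
:::ZZ
:::ZZ
[12] ::ZZZ
ZZZ:Z
::ZZ:
:::ZZ
:::ZZ
[13] ::Z:Z
ZZ:Z:
::Z::
:::ZZ
:::ZZ
[14] :::Z:
ZZ:::
::Z::
:::ZZ
:::ZZ
[15] :::Z:
ZZ:::
::Z::
:Z:ZZ
ZZZZZ
[16] :::ZZ
ZZ:ZZ
::Z:Z
:Z:ZZ
ZZZZZ
[17] ::ZZZ
Z:Z:Z
::::Z
:Z:ZZ
ZZZZZ

15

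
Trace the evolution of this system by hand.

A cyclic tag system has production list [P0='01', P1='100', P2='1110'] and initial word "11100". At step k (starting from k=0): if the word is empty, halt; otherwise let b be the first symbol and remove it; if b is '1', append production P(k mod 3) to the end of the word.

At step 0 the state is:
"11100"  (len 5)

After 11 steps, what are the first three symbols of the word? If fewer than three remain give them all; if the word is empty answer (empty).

110

[0] "11100"  (len 5)
[1] "110001"  (len 6)
[2] "10001100"  (len 8)
[3] "00011001110"  (len 11)
[4] "0011001110"  (len 10)
[5] "011001110"  (len 9)
[6] "11001110"  (len 8)
[7] "100111001"  (len 9)
[8] "00111001100"  (len 11)
[9] "0111001100"  (len 10)
[10] "111001100"  (len 9)
[11] "11001100100"  (len 11)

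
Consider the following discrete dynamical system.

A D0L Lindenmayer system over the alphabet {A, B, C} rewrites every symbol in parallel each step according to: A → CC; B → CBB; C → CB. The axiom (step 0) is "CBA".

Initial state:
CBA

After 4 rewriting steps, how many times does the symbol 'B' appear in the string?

71

t=0: CBA
t=1: CBCBBCC
t=2: CBCBBCBCBBCBBCBCB
t=3: CBCBBCBCBBCBBCBCBBCBCBBCBBCBCBBCBBCBCBBCBCBB
t=4: CBCBBCBCBBCBBCBCBBCBCBBCBBCBCBBCBBCBCBBCBCBBCBBCBCBBCBCBBCBBCBCBBCBBCBCBBCBCBBCBBCBCBBCBBCBCBBCBCBBCBBCBCBBCBCBBCBB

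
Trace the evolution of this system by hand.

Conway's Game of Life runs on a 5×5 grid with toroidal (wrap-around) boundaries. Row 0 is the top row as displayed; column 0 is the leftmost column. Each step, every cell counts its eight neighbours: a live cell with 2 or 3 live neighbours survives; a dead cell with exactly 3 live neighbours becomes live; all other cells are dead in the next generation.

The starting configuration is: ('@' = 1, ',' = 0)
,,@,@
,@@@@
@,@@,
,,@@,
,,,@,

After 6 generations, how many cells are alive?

0) ,,@,@
,@@@@
@,@@,
,,@@,
,,,@,
1) @@,,@
,,,,,
@,,,,
,@,,,
,,,,@
2) @,,,@
,@,,@
,,,,,
@,,,,
,@,,@
3) ,@,@@
,,,,@
@,,,,
@,,,,
,@,,@
4) ,,@@@
,,,@@
@,,,@
@@,,@
,@@@@
5) ,@,,,
,,@,,
,@,,,
,,,,,
,,,,,
6) ,,,,,
,@@,,
,,,,,
,,,,,
,,,,,

2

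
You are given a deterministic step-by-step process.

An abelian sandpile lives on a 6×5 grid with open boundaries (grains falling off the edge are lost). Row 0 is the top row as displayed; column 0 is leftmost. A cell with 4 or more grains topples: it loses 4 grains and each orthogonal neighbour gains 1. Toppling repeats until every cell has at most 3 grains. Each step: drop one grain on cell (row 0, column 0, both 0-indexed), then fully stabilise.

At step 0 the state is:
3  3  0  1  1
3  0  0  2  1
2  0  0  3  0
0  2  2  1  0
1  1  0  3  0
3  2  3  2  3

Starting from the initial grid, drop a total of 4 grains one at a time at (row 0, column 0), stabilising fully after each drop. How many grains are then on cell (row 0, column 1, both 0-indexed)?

k=0  3  3  0  1  1
3  0  0  2  1
2  0  0  3  0
0  2  2  1  0
1  1  0  3  0
3  2  3  2  3
k=1  2  0  1  1  1
0  2  0  2  1
3  0  0  3  0
0  2  2  1  0
1  1  0  3  0
3  2  3  2  3
k=2  3  0  1  1  1
0  2  0  2  1
3  0  0  3  0
0  2  2  1  0
1  1  0  3  0
3  2  3  2  3
k=3  0  1  1  1  1
1  2  0  2  1
3  0  0  3  0
0  2  2  1  0
1  1  0  3  0
3  2  3  2  3
k=4  1  1  1  1  1
1  2  0  2  1
3  0  0  3  0
0  2  2  1  0
1  1  0  3  0
3  2  3  2  3

1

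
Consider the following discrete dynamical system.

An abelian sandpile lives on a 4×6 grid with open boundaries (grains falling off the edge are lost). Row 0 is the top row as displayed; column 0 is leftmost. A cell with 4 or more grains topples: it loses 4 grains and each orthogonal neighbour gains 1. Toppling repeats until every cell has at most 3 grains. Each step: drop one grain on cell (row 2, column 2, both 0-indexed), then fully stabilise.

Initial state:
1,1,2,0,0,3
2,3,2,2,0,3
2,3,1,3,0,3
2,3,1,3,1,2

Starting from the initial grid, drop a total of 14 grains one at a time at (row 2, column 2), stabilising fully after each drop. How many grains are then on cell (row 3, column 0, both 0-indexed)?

1

k=0  1,1,2,0,0,3
2,3,2,2,0,3
2,3,1,3,0,3
2,3,1,3,1,2
k=1  1,1,2,0,0,3
2,3,2,2,0,3
2,3,2,3,0,3
2,3,1,3,1,2
k=2  1,1,2,0,0,3
2,3,2,2,0,3
2,3,3,3,0,3
2,3,1,3,1,2
k=3  1,2,3,1,0,3
3,1,2,0,1,3
3,3,0,3,1,3
3,1,1,1,2,2
k=4  1,2,3,1,0,3
3,1,2,0,1,3
3,3,1,3,1,3
3,1,1,1,2,2
k=5  1,2,3,1,0,3
3,1,2,0,1,3
3,3,2,3,1,3
3,1,1,1,2,2
k=6  1,2,3,1,0,3
3,1,2,0,1,3
3,3,3,3,1,3
3,1,1,1,2,2
k=7  2,2,3,1,0,3
0,3,3,1,1,3
2,1,2,0,2,3
0,3,2,2,2,2
k=8  2,2,3,1,0,3
0,3,3,1,1,3
2,1,3,0,2,3
0,3,2,2,2,2
k=9  3,0,1,2,0,3
1,1,2,2,1,3
2,3,1,1,2,3
0,3,3,2,2,2
k=10  3,0,1,2,0,3
1,1,2,2,1,3
2,3,2,1,2,3
0,3,3,2,2,2
k=11  3,0,1,2,0,3
1,1,2,2,1,3
2,3,3,1,2,3
0,3,3,2,2,2
k=12  3,0,1,2,0,3
1,2,3,2,1,3
3,1,2,2,2,3
1,1,1,3,2,2
k=13  3,0,1,2,0,3
1,2,3,2,1,3
3,1,3,2,2,3
1,1,1,3,2,2
k=14  3,0,2,2,0,3
1,3,0,3,1,3
3,2,1,3,2,3
1,1,2,3,2,2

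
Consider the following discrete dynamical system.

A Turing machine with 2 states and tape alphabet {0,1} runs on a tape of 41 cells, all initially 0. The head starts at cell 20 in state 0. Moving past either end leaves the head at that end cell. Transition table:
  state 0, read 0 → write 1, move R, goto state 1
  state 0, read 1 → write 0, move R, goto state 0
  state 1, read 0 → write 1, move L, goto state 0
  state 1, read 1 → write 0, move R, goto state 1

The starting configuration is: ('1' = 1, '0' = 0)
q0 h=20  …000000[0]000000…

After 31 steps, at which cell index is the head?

35

t=0: q0 h=20  …000000[0]000000…
t=1: q1 h=21  …000001[0]000000…
t=2: q0 h=20  …000000[1]100000…
t=3: q0 h=21  …000000[1]000000…
t=4: q0 h=22  …000000[0]000000…
t=5: q1 h=23  …000001[0]000000…
t=6: q0 h=22  …000000[1]100000…
t=7: q0 h=23  …000000[1]000000…
t=8: q0 h=24  …000000[0]000000…
t=9: q1 h=25  …000001[0]000000…
t=10: q0 h=24  …000000[1]100000…
t=11: q0 h=25  …000000[1]000000…
t=12: q0 h=26  …000000[0]000000…
t=13: q1 h=27  …000001[0]000000…
t=14: q0 h=26  …000000[1]100000…
t=15: q0 h=27  …000000[1]000000…
t=16: q0 h=28  …000000[0]000000…
t=17: q1 h=29  …000001[0]000000…
t=18: q0 h=28  …000000[1]100000…
t=19: q0 h=29  …000000[1]000000…
t=20: q0 h=30  …000000[0]000000…
t=21: q1 h=31  …000001[0]000000…
t=22: q0 h=30  …000000[1]100000…
t=23: q0 h=31  …000000[1]000000…
t=24: q0 h=32  …000000[0]000000…
t=25: q1 h=33  …000001[0]000000…
t=26: q0 h=32  …000000[1]100000…
t=27: q0 h=33  …000000[1]000000…
t=28: q0 h=34  …000000[0]000000|
t=29: q1 h=35  …000001[0]00000|
t=30: q0 h=34  …000000[1]100000|
t=31: q0 h=35  …000000[1]00000|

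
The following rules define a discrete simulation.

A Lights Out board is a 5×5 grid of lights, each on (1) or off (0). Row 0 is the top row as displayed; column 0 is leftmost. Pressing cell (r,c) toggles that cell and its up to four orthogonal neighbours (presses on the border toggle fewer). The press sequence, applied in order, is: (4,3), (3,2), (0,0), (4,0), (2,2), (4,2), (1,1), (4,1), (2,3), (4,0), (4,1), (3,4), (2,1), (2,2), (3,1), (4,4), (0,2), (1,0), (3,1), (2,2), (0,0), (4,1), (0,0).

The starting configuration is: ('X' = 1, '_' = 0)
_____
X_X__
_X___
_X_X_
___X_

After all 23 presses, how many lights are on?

9

t=0: _____
X_X__
_X___
_X_X_
___X_
t=1: _____
X_X__
_X___
_X___
__X_X
t=2: _____
X_X__
_XX__
__XX_
____X
t=3: XX___
__X__
_XX__
__XX_
____X
t=4: XX___
__X__
_XX__
X_XX_
XX__X
t=5: XX___
_____
___X_
X__X_
XX__X
t=6: XX___
_____
___X_
X_XX_
X_XXX
t=7: X____
XXX__
_X_X_
X_XX_
X_XXX
t=8: X____
XXX__
_X_X_
XXXX_
_X_XX
t=9: X____
XXXX_
_XX_X
XXX__
_X_XX
t=10: X____
XXXX_
_XX_X
_XX__
X__XX
t=11: X____
XXXX_
_XX_X
__X__
_XXXX
t=12: X____
XXXX_
_XX__
__XXX
_XXX_
t=13: X____
X_XX_
X____
_XXXX
_XXX_
t=14: X____
X__X_
XXXX_
_X_XX
_XXX_
t=15: X____
X__X_
X_XX_
X_XXX
__XX_
t=16: X____
X__X_
X_XX_
X_XX_
__X_X
t=17: XXXX_
X_XX_
X_XX_
X_XX_
__X_X
t=18: _XXX_
_XXX_
__XX_
X_XX_
__X_X
t=19: _XXX_
_XXX_
_XXX_
_X_X_
_XX_X
t=20: _XXX_
_X_X_
_____
_XXX_
_XX_X
t=21: X_XX_
XX_X_
_____
_XXX_
_XX_X
t=22: X_XX_
XX_X_
_____
__XX_
X___X
t=23: _XXX_
_X_X_
_____
__XX_
X___X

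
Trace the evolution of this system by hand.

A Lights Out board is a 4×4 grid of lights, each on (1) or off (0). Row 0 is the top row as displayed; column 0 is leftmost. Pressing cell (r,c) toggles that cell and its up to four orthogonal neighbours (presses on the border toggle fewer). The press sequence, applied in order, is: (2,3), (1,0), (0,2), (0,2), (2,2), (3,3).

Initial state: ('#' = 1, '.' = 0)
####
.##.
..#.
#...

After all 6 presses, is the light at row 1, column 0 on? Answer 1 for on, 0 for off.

1

[0] ####
.##.
..#.
#...
[1] ####
.###
...#
#..#
[2] .###
#.##
#..#
#..#
[3] ....
#..#
#..#
#..#
[4] .###
#.##
#..#
#..#
[5] .###
#..#
###.
#.##
[6] .###
#..#
####
#...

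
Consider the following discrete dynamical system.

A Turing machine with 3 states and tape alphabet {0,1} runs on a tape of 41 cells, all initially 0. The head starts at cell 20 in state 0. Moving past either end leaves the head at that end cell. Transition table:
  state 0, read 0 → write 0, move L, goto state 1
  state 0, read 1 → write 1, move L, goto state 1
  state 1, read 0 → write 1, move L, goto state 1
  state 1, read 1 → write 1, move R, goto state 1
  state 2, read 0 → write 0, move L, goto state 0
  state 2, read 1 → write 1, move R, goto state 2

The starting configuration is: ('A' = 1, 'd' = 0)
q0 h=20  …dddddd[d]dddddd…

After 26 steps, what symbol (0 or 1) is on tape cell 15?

t=0: q0 h=20  …dddddd[d]dddddd…
t=1: q1 h=19  …dddddd[d]dddddd…
t=2: q1 h=18  …dddddd[d]Addddd…
t=3: q1 h=17  …dddddd[d]AAdddd…
t=4: q1 h=16  …dddddd[d]AAAddd…
t=5: q1 h=15  …dddddd[d]AAAAdd…
t=6: q1 h=14  …dddddd[d]AAAAAd…
t=7: q1 h=13  …dddddd[d]AAAAAA…
t=8: q1 h=12  …dddddd[d]AAAAAA…
t=9: q1 h=11  …dddddd[d]AAAAAA…
t=10: q1 h=10  …dddddd[d]AAAAAA…
t=11: q1 h= 9  …dddddd[d]AAAAAA…
t=12: q1 h= 8  …dddddd[d]AAAAAA…
t=13: q1 h= 7  …dddddd[d]AAAAAA…
t=14: q1 h= 6  |dddddd[d]AAAAAA…
t=15: q1 h= 5  |ddddd[d]AAAAAA…
t=16: q1 h= 4  |dddd[d]AAAAAA…
t=17: q1 h= 3  |ddd[d]AAAAAA…
t=18: q1 h= 2  |dd[d]AAAAAA…
t=19: q1 h= 1  |d[d]AAAAAA…
t=20: q1 h= 0  |[d]AAAAAA…
t=21: q1 h= 0  |[A]AAAAAA…
t=22: q1 h= 1  |A[A]AAAAAA…
t=23: q1 h= 2  |AA[A]AAAAAA…
t=24: q1 h= 3  |AAA[A]AAAAAA…
t=25: q1 h= 4  |AAAA[A]AAAAAA…
t=26: q1 h= 5  |AAAAA[A]AAAAAA…

1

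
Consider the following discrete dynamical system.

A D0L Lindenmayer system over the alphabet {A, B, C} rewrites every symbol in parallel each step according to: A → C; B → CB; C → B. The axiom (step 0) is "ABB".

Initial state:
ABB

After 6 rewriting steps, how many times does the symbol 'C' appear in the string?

step 0: ABB
step 1: CCBCB
step 2: BBCBBCB
step 3: CBCBBCBCBBCB
step 4: BCBBCBCBBCBBCBCBBCB
step 5: CBBCBCBBCBBCBCBBCBCBBCBBCBCBBCB
step 6: BCBCBBCBBCBCBBCBCBBCBBCBCBBCBBCBCBBCBCBBCBBCBCBBCB

19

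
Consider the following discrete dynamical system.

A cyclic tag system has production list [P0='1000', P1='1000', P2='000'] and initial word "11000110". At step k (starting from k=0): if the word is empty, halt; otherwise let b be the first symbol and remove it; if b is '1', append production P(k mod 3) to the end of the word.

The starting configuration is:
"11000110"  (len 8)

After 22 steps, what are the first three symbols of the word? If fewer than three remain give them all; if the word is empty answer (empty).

000

k=0  "11000110"  (len 8)
k=1  "10001101000"  (len 11)
k=2  "00011010001000"  (len 14)
k=3  "0011010001000"  (len 13)
k=4  "011010001000"  (len 12)
k=5  "11010001000"  (len 11)
k=6  "1010001000000"  (len 13)
k=7  "0100010000001000"  (len 16)
k=8  "100010000001000"  (len 15)
k=9  "00010000001000000"  (len 17)
k=10  "0010000001000000"  (len 16)
k=11  "010000001000000"  (len 15)
k=12  "10000001000000"  (len 14)
k=13  "00000010000001000"  (len 17)
k=14  "0000010000001000"  (len 16)
k=15  "000010000001000"  (len 15)
k=16  "00010000001000"  (len 14)
k=17  "0010000001000"  (len 13)
k=18  "010000001000"  (len 12)
k=19  "10000001000"  (len 11)
k=20  "00000010001000"  (len 14)
k=21  "0000010001000"  (len 13)
k=22  "000010001000"  (len 12)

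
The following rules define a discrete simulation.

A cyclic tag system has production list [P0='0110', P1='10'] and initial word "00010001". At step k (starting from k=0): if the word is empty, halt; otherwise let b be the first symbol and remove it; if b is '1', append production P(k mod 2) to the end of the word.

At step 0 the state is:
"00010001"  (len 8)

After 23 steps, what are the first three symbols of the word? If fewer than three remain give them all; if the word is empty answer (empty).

k=0  "00010001"  (len 8)
k=1  "0010001"  (len 7)
k=2  "010001"  (len 6)
k=3  "10001"  (len 5)
k=4  "000110"  (len 6)
k=5  "00110"  (len 5)
k=6  "0110"  (len 4)
k=7  "110"  (len 3)
k=8  "1010"  (len 4)
k=9  "0100110"  (len 7)
k=10  "100110"  (len 6)
k=11  "001100110"  (len 9)
k=12  "01100110"  (len 8)
k=13  "1100110"  (len 7)
k=14  "10011010"  (len 8)
k=15  "00110100110"  (len 11)
k=16  "0110100110"  (len 10)
k=17  "110100110"  (len 9)
k=18  "1010011010"  (len 10)
k=19  "0100110100110"  (len 13)
k=20  "100110100110"  (len 12)
k=21  "001101001100110"  (len 15)
k=22  "01101001100110"  (len 14)
k=23  "1101001100110"  (len 13)

110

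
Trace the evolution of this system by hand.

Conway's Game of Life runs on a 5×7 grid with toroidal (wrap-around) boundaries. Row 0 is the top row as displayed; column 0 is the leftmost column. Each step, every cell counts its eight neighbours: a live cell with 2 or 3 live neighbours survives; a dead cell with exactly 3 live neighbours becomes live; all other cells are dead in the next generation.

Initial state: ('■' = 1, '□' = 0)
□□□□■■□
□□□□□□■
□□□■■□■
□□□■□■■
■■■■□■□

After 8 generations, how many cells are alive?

[0] □□□□■■□
□□□□□□■
□□□■■□■
□□□■□■■
■■■■□■□
[1] ■■■■■■□
□□□■□□■
■□□■■□■
□■□□□□□
■■■■□□□
[2] □□□□□■□
□□□□□□□
■□■■■■■
□□□□■□■
□□□□□□■
[3] □□□□□□□
□□□■□□□
■□□■■□■
□□□□■□□
□□□□□□■
[4] □□□□□□□
□□□■■□□
□□□■■■□
■□□■■□■
□□□□□□□
[5] □□□□□□□
□□□■□■□
□□■□□□■
□□□■□□■
□□□□□□□
[6] □□□□□□□
□□□□□□□
□□■■■■■
□□□□□□□
□□□□□□□
[7] □□□□□□□
□□□■■■□
□□□■■■□
□□□■■■□
□□□□□□□
[8] □□□□■□□
□□□■□■□
□□■□□□■
□□□■□■□
□□□□■□□

8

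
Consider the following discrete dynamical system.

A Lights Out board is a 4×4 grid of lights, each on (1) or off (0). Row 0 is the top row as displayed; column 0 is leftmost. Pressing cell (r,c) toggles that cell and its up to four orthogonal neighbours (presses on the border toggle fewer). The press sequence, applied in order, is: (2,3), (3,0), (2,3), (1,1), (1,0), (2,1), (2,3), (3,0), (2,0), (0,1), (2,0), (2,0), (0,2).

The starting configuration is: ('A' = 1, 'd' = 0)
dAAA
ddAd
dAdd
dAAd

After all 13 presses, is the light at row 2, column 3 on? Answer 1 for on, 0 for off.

gen 0: dAAA
ddAd
dAdd
dAAd
gen 1: dAAA
ddAA
dAAA
dAAA
gen 2: dAAA
ddAA
AAAA
AdAA
gen 3: dAAA
ddAd
AAdd
AdAd
gen 4: ddAA
AAdd
Addd
AdAd
gen 5: AdAA
dddd
dddd
AdAd
gen 6: AdAA
dAdd
AAAd
AAAd
gen 7: AdAA
dAdA
AAdA
AAAA
gen 8: AdAA
dAdA
dAdA
ddAA
gen 9: AdAA
AAdA
AddA
AdAA
gen 10: dAdA
AddA
AddA
AdAA
gen 11: dAdA
dddA
dAdA
ddAA
gen 12: dAdA
AddA
AddA
AdAA
gen 13: ddAd
AdAA
AddA
AdAA

1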